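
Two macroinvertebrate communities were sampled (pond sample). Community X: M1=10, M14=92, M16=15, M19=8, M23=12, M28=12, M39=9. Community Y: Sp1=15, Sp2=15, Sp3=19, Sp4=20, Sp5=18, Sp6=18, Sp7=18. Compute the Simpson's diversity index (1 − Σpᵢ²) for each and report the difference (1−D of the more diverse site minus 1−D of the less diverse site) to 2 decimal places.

Community X: N=158, proportions 0.0633, 0.5823, 0.0949, 0.0506, 0.0759, 0.0759, 0.057, giving 1−D = 0.6306 (working shown to 4 dp, full precision carried).
Community Y: N=123, proportions 0.122, 0.122, 0.1545, 0.1626, 0.1463, 0.1463, 0.1463, giving 1−D = 0.8557.
Difference = |0.6306 − 0.8557| = 0.2251, i.e. 0.23 to 2 decimal places.

0.23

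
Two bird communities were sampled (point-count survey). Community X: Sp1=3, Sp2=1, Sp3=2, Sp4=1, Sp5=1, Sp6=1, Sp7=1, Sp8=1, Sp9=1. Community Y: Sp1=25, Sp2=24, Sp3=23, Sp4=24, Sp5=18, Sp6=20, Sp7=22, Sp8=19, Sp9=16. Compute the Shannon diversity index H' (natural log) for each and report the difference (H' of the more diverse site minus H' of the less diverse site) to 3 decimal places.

0.093

Community X: N=12, proportions 0.25, 0.08333, 0.16667, 0.08333, 0.08333, 0.08333, 0.08333, 0.08333, 0.08333, giving H' = 2.09473 (working shown to 5 dp, full precision carried).
Community Y: N=191, proportions 0.13089, 0.12565, 0.12042, 0.12565, 0.09424, 0.10471, 0.11518, 0.09948, 0.08377, giving H' = 2.18743.
Difference = |2.09473 − 2.18743| = 0.09270, i.e. 0.093 to 3 decimal places.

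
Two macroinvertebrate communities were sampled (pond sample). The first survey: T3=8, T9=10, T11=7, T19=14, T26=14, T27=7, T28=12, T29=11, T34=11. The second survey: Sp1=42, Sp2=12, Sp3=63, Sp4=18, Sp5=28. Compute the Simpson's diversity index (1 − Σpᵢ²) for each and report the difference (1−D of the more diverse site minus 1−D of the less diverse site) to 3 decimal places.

0.145

The first survey: N=94, proportions 0.08511, 0.10638, 0.07447, 0.14894, 0.14894, 0.07447, 0.12766, 0.11702, 0.11702, giving 1−D = 0.88230 (working shown to 5 dp, full precision carried).
The second survey: N=163, proportions 0.25767, 0.07362, 0.3865, 0.11043, 0.17178, giving 1−D = 0.73710.
Difference = |0.88230 − 0.73710| = 0.14520, i.e. 0.145 to 3 decimal places.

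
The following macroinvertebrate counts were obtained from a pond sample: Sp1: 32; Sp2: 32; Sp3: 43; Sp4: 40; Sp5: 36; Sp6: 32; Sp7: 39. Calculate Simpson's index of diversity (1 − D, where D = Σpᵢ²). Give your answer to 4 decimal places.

0.8553

Total N = 32+32+43+40+36+32+39 = 254, so the proportions are 0.125984, 0.125984, 0.169291, 0.15748, 0.141732, 0.125984, 0.153543 (working shown to 6 dp, full precision carried).
D = 0.125984² + 0.125984² + 0.169291² + 0.15748² + 0.141732² + 0.125984² + 0.153543² = 0.015872 + 0.015872 + 0.028660 + 0.024800 + 0.020088 + 0.015872 + 0.023576 = 0.144739.
So 1 − D = 0.855261, i.e. 0.8553 to 4 decimal places.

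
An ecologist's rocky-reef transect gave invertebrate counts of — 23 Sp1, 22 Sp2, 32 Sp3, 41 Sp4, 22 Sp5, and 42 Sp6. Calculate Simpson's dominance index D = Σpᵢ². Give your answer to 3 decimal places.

0.180

Total N = 23+22+32+41+22+42 = 182, so the proportions are 0.12637, 0.12088, 0.17582, 0.22527, 0.12088, 0.23077 (working shown to 5 dp, full precision carried).
D = 0.12637² + 0.12088² + 0.17582² + 0.22527² + 0.12088² + 0.23077² = 0.01597 + 0.01461 + 0.03091 + 0.05075 + 0.01461 + 0.05325 = 0.18011.
To 3 decimal places, D = 0.180.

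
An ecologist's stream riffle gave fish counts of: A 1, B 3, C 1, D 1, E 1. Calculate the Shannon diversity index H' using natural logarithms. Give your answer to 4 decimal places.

1.4751

Total N = 1+3+1+1+1 = 7, so the proportions are 0.142857, 0.428571, 0.142857, 0.142857, 0.142857 (working shown to 6 dp, full precision carried).
Each pᵢ ln pᵢ term: 0.142857×(-1.945910)=-0.277987, 0.428571×(-0.847298)=-0.363128, 0.142857×(-1.945910)=-0.277987, 0.142857×(-1.945910)=-0.277987, 0.142857×(-1.945910)=-0.277987.
Sum = -1.475076, so H' = 1.4751.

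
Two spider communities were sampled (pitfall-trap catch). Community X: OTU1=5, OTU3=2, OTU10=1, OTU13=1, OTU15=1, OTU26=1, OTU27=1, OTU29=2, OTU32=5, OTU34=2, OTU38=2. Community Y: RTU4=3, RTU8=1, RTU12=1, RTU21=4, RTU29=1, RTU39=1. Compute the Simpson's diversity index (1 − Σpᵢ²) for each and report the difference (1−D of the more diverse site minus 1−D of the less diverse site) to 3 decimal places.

0.105

Community X: N=23, proportions 0.21739, 0.08696, 0.04348, 0.04348, 0.04348, 0.04348, 0.04348, 0.08696, 0.21739, 0.08696, 0.08696, giving 1−D = 0.86578 (working shown to 5 dp, full precision carried).
Community Y: N=11, proportions 0.27273, 0.09091, 0.09091, 0.36364, 0.09091, 0.09091, giving 1−D = 0.76033.
Difference = |0.86578 − 0.76033| = 0.10545, i.e. 0.105 to 3 decimal places.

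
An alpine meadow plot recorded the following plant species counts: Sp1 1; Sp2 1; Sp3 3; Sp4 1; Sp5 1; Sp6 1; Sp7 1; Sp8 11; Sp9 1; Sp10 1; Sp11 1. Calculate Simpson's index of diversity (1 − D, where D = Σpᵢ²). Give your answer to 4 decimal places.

Total N = 1+1+3+1+1+1+1+11+1+1+1 = 23, so the proportions are 0.043478, 0.043478, 0.130435, 0.043478, 0.043478, 0.043478, 0.043478, 0.478261, 0.043478, 0.043478, 0.043478 (working shown to 6 dp, full precision carried).
D = 0.043478² + 0.043478² + 0.130435² + 0.043478² + 0.043478² + 0.043478² + 0.043478² + 0.478261² + 0.043478² + 0.043478² + 0.043478² = 0.001890 + 0.001890 + 0.017013 + 0.001890 + 0.001890 + 0.001890 + 0.001890 + 0.228733 + 0.001890 + 0.001890 + 0.001890 = 0.262760.
So 1 − D = 0.737240, i.e. 0.7372 to 4 decimal places.

0.7372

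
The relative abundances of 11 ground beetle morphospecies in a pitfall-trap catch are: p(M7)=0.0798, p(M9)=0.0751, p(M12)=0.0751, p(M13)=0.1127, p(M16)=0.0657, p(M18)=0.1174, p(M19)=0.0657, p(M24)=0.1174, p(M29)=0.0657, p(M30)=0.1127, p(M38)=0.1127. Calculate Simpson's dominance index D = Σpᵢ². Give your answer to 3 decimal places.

0.096

D = 0.0798² + 0.0751² + 0.0751² + 0.1127² + 0.0657² + 0.1174² + 0.0657² + 0.1174² + 0.0657² + 0.1127² + 0.1127² = 0.00637 + 0.00564 + 0.00564 + 0.01270 + 0.00432 + 0.01378 + 0.00432 + 0.01378 + 0.00432 + 0.01270 + 0.01270 = 0.09627 (working shown to 5 dp, full precision carried).
To 3 decimal places, D = 0.096.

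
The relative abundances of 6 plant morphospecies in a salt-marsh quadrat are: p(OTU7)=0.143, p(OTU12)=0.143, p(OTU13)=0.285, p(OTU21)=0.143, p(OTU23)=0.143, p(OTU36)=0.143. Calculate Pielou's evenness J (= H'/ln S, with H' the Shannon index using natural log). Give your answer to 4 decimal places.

H' = −Σ pᵢ ln pᵢ = −((-0.278122) + (-0.278122) + (-0.357751) + (-0.278122) + (-0.278122) + (-0.278122)) = 1.748362 (working shown to 6 dp, full precision carried).
With S = 6 species, ln S = 1.791759, so J = 1.748362/1.791759 = 0.975779, i.e. 0.9758 to 4 decimal places.

0.9758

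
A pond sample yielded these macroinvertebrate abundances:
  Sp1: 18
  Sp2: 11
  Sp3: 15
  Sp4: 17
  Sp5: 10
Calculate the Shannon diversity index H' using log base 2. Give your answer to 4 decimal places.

Total N = 18+11+15+17+10 = 71, so the proportions are 0.2535211, 0.1549296, 0.2112676, 0.2394366, 0.1408451 (working shown to 7 dp, full precision carried).
Each pᵢ log₂ pᵢ term: 0.2535211×(-1.9798221)=-0.5019267, 0.1549296×(-2.6903155)=-0.4168094, 0.2112676×(-2.2428565)=-0.4738429, 0.2394366×(-2.0622843)=-0.4937864, 0.1408451×(-2.8278190)=-0.3982844.
Sum = -2.2846499, so H' = 2.2846.

2.2846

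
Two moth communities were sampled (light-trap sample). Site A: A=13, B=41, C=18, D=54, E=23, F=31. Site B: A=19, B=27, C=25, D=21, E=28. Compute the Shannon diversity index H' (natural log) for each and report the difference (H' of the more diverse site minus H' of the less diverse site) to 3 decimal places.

0.085

Site A: N=180, proportions 0.07222, 0.22778, 0.1, 0.3, 0.12778, 0.17222, giving H' = 1.68405 (working shown to 5 dp, full precision carried).
Site B: N=120, proportions 0.15833, 0.225, 0.20833, 0.175, 0.23333, giving H' = 1.59882.
Difference = |1.68405 − 1.59882| = 0.08523, i.e. 0.085 to 3 decimal places.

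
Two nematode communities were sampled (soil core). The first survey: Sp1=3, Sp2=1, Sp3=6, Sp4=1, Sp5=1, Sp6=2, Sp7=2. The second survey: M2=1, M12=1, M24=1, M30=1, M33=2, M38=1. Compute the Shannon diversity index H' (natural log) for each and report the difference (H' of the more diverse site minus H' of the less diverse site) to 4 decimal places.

The first survey: N=16, proportions 0.1875, 0.0625, 0.375, 0.0625, 0.0625, 0.125, 0.125, giving H' = 1.721402 (working shown to 6 dp, full precision carried).
The second survey: N=7, proportions 0.142857, 0.142857, 0.142857, 0.142857, 0.285714, 0.142857, giving H' = 1.747868.
Difference = |1.721402 − 1.747868| = 0.026466, i.e. 0.0265 to 4 decimal places.

0.0265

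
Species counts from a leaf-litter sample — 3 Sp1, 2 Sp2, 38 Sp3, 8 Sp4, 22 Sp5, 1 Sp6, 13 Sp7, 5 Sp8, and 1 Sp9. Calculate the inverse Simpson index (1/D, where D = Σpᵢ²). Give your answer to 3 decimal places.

Total N = 3+2+38+8+22+1+13+5+1 = 93, so the proportions are 0.0322581, 0.0215054, 0.4086022, 0.0860215, 0.2365591, 0.0107527, 0.1397849, 0.0537634, 0.0107527 (working shown to 7 dp, full precision carried).
D = 0.0322581² + 0.0215054² + 0.4086022² + 0.0860215² + 0.2365591² + 0.0107527² + 0.1397849² + 0.0537634² + 0.0107527² = 0.0010406 + 0.0004625 + 0.1669557 + 0.0073997 + 0.0559602 + 0.0001156 + 0.0195398 + 0.0028905 + 0.0001156 = 0.2544803.
So 1/D = 3.92958, i.e. 3.930 to 3 decimal places.

3.930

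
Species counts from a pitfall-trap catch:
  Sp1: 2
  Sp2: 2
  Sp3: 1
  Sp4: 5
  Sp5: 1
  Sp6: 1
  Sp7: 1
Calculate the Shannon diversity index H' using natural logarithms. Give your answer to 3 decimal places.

1.733

Total N = 2+2+1+5+1+1+1 = 13, so the proportions are 0.15385, 0.15385, 0.07692, 0.38462, 0.07692, 0.07692, 0.07692 (working shown to 5 dp, full precision carried).
Each pᵢ ln pᵢ term: 0.15385×(-1.87180)=-0.28797, 0.15385×(-1.87180)=-0.28797, 0.07692×(-2.56495)=-0.19730, 0.38462×(-0.95551)=-0.36750, 0.07692×(-2.56495)=-0.19730, 0.07692×(-2.56495)=-0.19730, 0.07692×(-2.56495)=-0.19730.
Sum = -1.73266, so H' = 1.733.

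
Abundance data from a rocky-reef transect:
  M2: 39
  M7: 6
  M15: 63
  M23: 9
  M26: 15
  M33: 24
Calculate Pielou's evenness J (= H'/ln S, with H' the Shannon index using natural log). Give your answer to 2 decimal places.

0.85

Total N = 39+6+63+9+15+24 = 156, so the proportions are 0.25, 0.0385, 0.4038, 0.0577, 0.0962, 0.1538 (working shown to 4 dp, full precision carried).
H' = −Σ pᵢ ln pᵢ = −((-0.3466) + (-0.1253) + (-0.3662) + (-0.1646) + (-0.2252) + (-0.2880)) = 1.5158.
With S = 6 species, ln S = 1.7918, so J = 1.5158/1.7918 = 0.8460, i.e. 0.85 to 2 decimal places.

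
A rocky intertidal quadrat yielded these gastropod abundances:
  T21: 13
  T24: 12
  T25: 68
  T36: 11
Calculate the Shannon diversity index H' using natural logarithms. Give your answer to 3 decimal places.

1.025

Total N = 13+12+68+11 = 104, so the proportions are 0.125, 0.11538, 0.65385, 0.10577 (working shown to 5 dp, full precision carried).
Each pᵢ ln pᵢ term: 0.125×(-2.07944)=-0.25993, 0.11538×(-2.15948)=-0.24917, 0.65385×(-0.42488)=-0.27781, 0.10577×(-2.24650)=-0.23761.
Sum = -1.02452, so H' = 1.025.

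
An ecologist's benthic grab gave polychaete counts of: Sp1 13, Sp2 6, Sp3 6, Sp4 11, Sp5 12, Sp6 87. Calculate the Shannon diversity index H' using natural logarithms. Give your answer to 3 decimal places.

1.205

Total N = 13+6+6+11+12+87 = 135, so the proportions are 0.0963, 0.04444, 0.04444, 0.08148, 0.08889, 0.64444 (working shown to 5 dp, full precision carried).
Each pᵢ ln pᵢ term: 0.0963×(-2.34033)=-0.22536, 0.04444×(-3.11352)=-0.13838, 0.04444×(-3.11352)=-0.13838, 0.08148×(-2.50738)=-0.20430, 0.08889×(-2.42037)=-0.21514, 0.64444×(-0.43937)=-0.28315.
Sum = -1.20472, so H' = 1.205.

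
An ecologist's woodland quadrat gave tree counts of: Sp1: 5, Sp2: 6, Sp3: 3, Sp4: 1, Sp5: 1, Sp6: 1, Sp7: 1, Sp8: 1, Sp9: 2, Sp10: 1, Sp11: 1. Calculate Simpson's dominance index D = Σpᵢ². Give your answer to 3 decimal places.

0.153

Total N = 5+6+3+1+1+1+1+1+2+1+1 = 23, so the proportions are 0.21739, 0.26087, 0.13043, 0.04348, 0.04348, 0.04348, 0.04348, 0.04348, 0.08696, 0.04348, 0.04348 (working shown to 5 dp, full precision carried).
D = 0.21739² + 0.26087² + 0.13043² + 0.04348² + 0.04348² + 0.04348² + 0.04348² + 0.04348² + 0.08696² + 0.04348² + 0.04348² = 0.04726 + 0.06805 + 0.01701 + 0.00189 + 0.00189 + 0.00189 + 0.00189 + 0.00189 + 0.00756 + 0.00189 + 0.00189 = 0.15312.
To 3 decimal places, D = 0.153.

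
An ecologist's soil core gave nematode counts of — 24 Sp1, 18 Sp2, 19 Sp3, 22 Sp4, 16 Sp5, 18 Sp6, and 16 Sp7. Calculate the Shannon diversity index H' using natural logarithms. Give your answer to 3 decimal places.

1.935

Total N = 24+18+19+22+16+18+16 = 133, so the proportions are 0.18045, 0.13534, 0.14286, 0.16541, 0.1203, 0.13534, 0.1203 (working shown to 5 dp, full precision carried).
Each pᵢ ln pᵢ term: 0.18045×(-1.71230)=-0.30899, 0.13534×(-1.99998)=-0.27067, 0.14286×(-1.94591)=-0.27799, 0.16541×(-1.79931)=-0.29763, 0.1203×(-2.11776)=-0.25477, 0.13534×(-1.99998)=-0.27067, 0.1203×(-2.11776)=-0.25477.
Sum = -1.93549, so H' = 1.935.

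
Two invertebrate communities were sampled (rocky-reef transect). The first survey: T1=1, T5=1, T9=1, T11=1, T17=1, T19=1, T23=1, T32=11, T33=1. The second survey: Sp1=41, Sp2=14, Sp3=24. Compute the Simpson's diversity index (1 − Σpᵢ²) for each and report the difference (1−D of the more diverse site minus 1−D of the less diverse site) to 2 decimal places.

0.04

The first survey: N=19, proportions 0.0526, 0.0526, 0.0526, 0.0526, 0.0526, 0.0526, 0.0526, 0.5789, 0.0526, giving 1−D = 0.6427 (working shown to 4 dp, full precision carried).
The second survey: N=79, proportions 0.519, 0.1772, 0.3038, giving 1−D = 0.6070.
Difference = |0.6427 − 0.6070| = 0.0357, i.e. 0.04 to 2 decimal places.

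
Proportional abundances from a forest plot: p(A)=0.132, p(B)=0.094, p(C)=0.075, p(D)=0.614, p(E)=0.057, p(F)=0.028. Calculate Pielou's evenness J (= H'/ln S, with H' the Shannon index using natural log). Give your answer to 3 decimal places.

H' = −Σ pᵢ ln pᵢ = −((-0.26729) + (-0.22226) + (-0.19427) + (-0.29948) + (-0.16329) + (-0.10012)) = 1.24671 (working shown to 5 dp, full precision carried).
With S = 6 species, ln S = 1.79176, so J = 1.24671/1.79176 = 0.69580, i.e. 0.696 to 3 decimal places.

0.696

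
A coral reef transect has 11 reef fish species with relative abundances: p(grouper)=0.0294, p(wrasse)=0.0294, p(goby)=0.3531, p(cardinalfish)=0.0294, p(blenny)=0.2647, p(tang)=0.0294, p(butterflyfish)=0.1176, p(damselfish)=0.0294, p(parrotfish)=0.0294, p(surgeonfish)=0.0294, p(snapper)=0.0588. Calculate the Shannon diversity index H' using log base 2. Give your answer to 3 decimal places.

2.689

Each pᵢ log₂ pᵢ term (working shown to 5 dp, full precision carried): 0.0294×(-5.08804)=-0.14959, 0.0294×(-5.08804)=-0.14959, 0.3531×(-1.50185)=-0.53030, 0.0294×(-5.08804)=-0.14959, 0.2647×(-1.91757)=-0.50758, 0.0294×(-5.08804)=-0.14959, 0.1176×(-3.08804)=-0.36315, 0.0294×(-5.08804)=-0.14959, 0.0294×(-5.08804)=-0.14959, 0.0294×(-5.08804)=-0.14959, 0.0588×(-4.08804)=-0.24038.
Sum = -2.68853, so H' = 2.689.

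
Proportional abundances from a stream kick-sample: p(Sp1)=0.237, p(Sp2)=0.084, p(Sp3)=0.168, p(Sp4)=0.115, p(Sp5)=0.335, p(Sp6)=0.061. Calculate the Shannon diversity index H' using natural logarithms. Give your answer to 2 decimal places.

1.63

Each pᵢ ln pᵢ term (working shown to 4 dp, full precision carried): 0.237×(-1.4397)=-0.3412, 0.084×(-2.4769)=-0.2081, 0.168×(-1.7838)=-0.2997, 0.115×(-2.1628)=-0.2487, 0.335×(-1.0936)=-0.3664, 0.061×(-2.7969)=-0.1706.
Sum = -1.6346, so H' = 1.63.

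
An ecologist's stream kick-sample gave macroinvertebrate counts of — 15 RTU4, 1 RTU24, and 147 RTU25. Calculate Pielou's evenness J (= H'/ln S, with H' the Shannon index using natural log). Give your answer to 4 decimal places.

0.3131

Total N = 15+1+147 = 163, so the proportions are 0.092025, 0.006135, 0.90184 (working shown to 6 dp, full precision carried).
H' = −Σ pᵢ ln pᵢ = −((-0.219543) + (-0.031250) + (-0.093176)) = 0.343969.
With S = 3 species, ln S = 1.098612, so J = 0.343969/1.098612 = 0.313094, i.e. 0.3131 to 4 decimal places.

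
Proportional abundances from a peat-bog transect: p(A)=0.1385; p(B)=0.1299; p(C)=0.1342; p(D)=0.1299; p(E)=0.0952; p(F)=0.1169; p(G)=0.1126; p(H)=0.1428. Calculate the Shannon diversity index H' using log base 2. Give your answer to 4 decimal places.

2.9896

Each pᵢ log₂ pᵢ term (working shown to 6 dp, full precision carried): 0.1385×(-2.852042)=-0.395008, 0.1299×(-2.944527)=-0.382494, 0.1342×(-2.897543)=-0.388850, 0.1299×(-2.944527)=-0.382494, 0.0952×(-3.392895)=-0.323004, 0.1169×(-3.096653)=-0.361999, 0.1126×(-3.150721)=-0.354771, 0.1428×(-2.807932)=-0.400973.
Sum = -2.989592, so H' = 2.9896.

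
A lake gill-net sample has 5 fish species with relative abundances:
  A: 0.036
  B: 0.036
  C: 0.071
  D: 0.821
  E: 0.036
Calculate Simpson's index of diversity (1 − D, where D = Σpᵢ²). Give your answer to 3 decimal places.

0.317

D = 0.036² + 0.036² + 0.071² + 0.821² + 0.036² = 0.00130 + 0.00130 + 0.00504 + 0.67404 + 0.00130 = 0.68297 (working shown to 5 dp, full precision carried).
So 1 − D = 0.31703, i.e. 0.317 to 3 decimal places.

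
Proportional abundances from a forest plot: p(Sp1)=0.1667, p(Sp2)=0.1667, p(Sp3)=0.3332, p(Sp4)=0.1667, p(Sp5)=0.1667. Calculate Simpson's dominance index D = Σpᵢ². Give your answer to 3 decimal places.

D = 0.1667² + 0.1667² + 0.3332² + 0.1667² + 0.1667² = 0.02779 + 0.02779 + 0.11102 + 0.02779 + 0.02779 = 0.22218 (working shown to 5 dp, full precision carried).
To 3 decimal places, D = 0.222.

0.222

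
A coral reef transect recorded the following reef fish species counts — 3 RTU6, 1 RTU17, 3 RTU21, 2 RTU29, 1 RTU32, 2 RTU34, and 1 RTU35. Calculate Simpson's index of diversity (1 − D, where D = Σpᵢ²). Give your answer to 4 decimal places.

Total N = 3+1+3+2+1+2+1 = 13, so the proportions are 0.230769, 0.076923, 0.230769, 0.153846, 0.076923, 0.153846, 0.076923 (working shown to 6 dp, full precision carried).
D = 0.230769² + 0.076923² + 0.230769² + 0.153846² + 0.076923² + 0.153846² + 0.076923² = 0.053254 + 0.005917 + 0.053254 + 0.023669 + 0.005917 + 0.023669 + 0.005917 = 0.171598.
So 1 − D = 0.828402, i.e. 0.8284 to 4 decimal places.

0.8284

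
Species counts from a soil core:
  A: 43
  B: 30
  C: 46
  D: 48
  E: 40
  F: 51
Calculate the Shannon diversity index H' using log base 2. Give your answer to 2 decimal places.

2.57

Total N = 43+30+46+48+40+51 = 258, so the proportions are 0.1667, 0.1163, 0.1783, 0.186, 0.155, 0.1977 (working shown to 4 dp, full precision carried).
Each pᵢ log₂ pᵢ term: 0.1667×(-2.5850)=-0.4308, 0.1163×(-3.1043)=-0.3610, 0.1783×(-2.4877)=-0.4435, 0.186×(-2.4263)=-0.4514, 0.155×(-2.6893)=-0.4169, 0.1977×(-2.3388)=-0.4623.
Sum = -2.5660, so H' = 2.57.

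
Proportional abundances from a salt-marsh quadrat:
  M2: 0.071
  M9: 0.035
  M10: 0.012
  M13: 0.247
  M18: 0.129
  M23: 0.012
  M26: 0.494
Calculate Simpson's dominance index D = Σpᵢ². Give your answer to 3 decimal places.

D = 0.071² + 0.035² + 0.012² + 0.247² + 0.129² + 0.012² + 0.494² = 0.00504 + 0.00123 + 0.00014 + 0.06101 + 0.01664 + 0.00014 + 0.24404 = 0.32824 (working shown to 5 dp, full precision carried).
To 3 decimal places, D = 0.328.

0.328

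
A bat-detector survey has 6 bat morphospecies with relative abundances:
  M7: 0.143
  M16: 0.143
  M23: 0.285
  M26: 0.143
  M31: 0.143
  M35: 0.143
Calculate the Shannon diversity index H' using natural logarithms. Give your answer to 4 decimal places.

1.7484

Each pᵢ ln pᵢ term (working shown to 6 dp, full precision carried): 0.143×(-1.944911)=-0.278122, 0.143×(-1.944911)=-0.278122, 0.285×(-1.255266)=-0.357751, 0.143×(-1.944911)=-0.278122, 0.143×(-1.944911)=-0.278122, 0.143×(-1.944911)=-0.278122.
Sum = -1.748362, so H' = 1.7484.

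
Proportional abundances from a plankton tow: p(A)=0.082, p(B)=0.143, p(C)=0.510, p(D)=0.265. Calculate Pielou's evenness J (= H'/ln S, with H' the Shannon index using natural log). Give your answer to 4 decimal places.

H' = −Σ pᵢ ln pᵢ = −((-0.205085) + (-0.278122) + (-0.343406) + (-0.351927)) = 1.178540 (working shown to 6 dp, full precision carried).
With S = 4 species, ln S = 1.386294, so J = 1.178540/1.386294 = 0.850137, i.e. 0.8501 to 4 decimal places.

0.8501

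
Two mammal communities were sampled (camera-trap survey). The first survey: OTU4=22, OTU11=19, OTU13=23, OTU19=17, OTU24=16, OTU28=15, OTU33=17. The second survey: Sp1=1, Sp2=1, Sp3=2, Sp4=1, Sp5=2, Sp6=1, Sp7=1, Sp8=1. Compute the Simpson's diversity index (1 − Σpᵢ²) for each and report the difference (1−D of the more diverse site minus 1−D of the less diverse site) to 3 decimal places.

The first survey: N=129, proportions 0.17054, 0.14729, 0.17829, 0.13178, 0.12403, 0.11628, 0.13178, giving 1−D = 0.85379 (working shown to 5 dp, full precision carried).
The second survey: N=10, proportions 0.1, 0.1, 0.2, 0.1, 0.2, 0.1, 0.1, 0.1, giving 1−D = 0.86000.
Difference = |0.85379 − 0.86000| = 0.00621, i.e. 0.006 to 3 decimal places.

0.006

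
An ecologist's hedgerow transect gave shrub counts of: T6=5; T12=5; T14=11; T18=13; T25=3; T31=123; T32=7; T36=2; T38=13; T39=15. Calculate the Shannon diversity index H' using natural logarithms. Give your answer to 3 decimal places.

1.425

Total N = 5+5+11+13+3+123+7+2+13+15 = 197, so the proportions are 0.02538, 0.02538, 0.05584, 0.06599, 0.01523, 0.62437, 0.03553, 0.01015, 0.06599, 0.07614 (working shown to 5 dp, full precision carried).
Each pᵢ ln pᵢ term: 0.02538×(-3.67377)=-0.09324, 0.02538×(-3.67377)=-0.09324, 0.05584×(-2.88531)=-0.16111, 0.06599×(-2.71825)=-0.17938, 0.01523×(-4.18459)=-0.06372, 0.62437×(-0.47102)=-0.29409, 0.03553×(-3.33729)=-0.11858, 0.01015×(-4.59006)=-0.04660, 0.06599×(-2.71825)=-0.17938, 0.07614×(-2.57515)=-0.19608.
Sum = -1.42542, so H' = 1.425.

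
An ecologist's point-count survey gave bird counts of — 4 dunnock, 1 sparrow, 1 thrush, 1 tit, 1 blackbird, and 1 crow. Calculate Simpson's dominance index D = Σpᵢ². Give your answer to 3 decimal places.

Total N = 4+1+1+1+1+1 = 9, so the proportions are 0.44444, 0.11111, 0.11111, 0.11111, 0.11111, 0.11111 (working shown to 5 dp, full precision carried).
D = 0.44444² + 0.11111² + 0.11111² + 0.11111² + 0.11111² + 0.11111² = 0.19753 + 0.01235 + 0.01235 + 0.01235 + 0.01235 + 0.01235 = 0.25926.
To 3 decimal places, D = 0.259.

0.259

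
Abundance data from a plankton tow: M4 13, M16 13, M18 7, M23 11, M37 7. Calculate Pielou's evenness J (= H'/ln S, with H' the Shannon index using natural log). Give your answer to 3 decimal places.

Total N = 13+13+7+11+7 = 51, so the proportions are 0.2549, 0.2549, 0.13725, 0.21569, 0.13725 (working shown to 5 dp, full precision carried).
H' = −Σ pᵢ ln pᵢ = −((-0.34842) + (-0.34842) + (-0.27258) + (-0.33085) + (-0.27258)) = 1.57284.
With S = 5 species, ln S = 1.60944, so J = 1.57284/1.60944 = 0.97726, i.e. 0.977 to 3 decimal places.

0.977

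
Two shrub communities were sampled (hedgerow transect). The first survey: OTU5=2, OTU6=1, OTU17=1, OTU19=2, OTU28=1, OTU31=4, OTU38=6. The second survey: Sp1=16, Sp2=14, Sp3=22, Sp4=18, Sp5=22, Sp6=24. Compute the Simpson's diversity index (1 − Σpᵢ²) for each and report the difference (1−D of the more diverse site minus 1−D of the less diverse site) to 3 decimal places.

The first survey: N=17, proportions 0.11765, 0.05882, 0.05882, 0.11765, 0.05882, 0.23529, 0.35294, giving 1−D = 0.78201 (working shown to 5 dp, full precision carried).
The second survey: N=116, proportions 0.13793, 0.12069, 0.18966, 0.15517, 0.18966, 0.2069, giving 1−D = 0.82759.
Difference = |0.78201 − 0.82759| = 0.04558, i.e. 0.046 to 3 decimal places.

0.046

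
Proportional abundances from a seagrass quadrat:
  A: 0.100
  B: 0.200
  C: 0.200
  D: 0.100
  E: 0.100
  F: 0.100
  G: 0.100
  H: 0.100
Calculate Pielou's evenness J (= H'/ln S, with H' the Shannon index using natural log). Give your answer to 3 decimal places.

0.974

H' = −Σ pᵢ ln pᵢ = −((-0.23026) + (-0.32189) + (-0.32189) + (-0.23026) + (-0.23026) + (-0.23026) + (-0.23026) + (-0.23026)) = 2.02533 (working shown to 5 dp, full precision carried).
With S = 8 species, ln S = 2.07944, so J = 2.02533/2.07944 = 0.97398, i.e. 0.974 to 3 decimal places.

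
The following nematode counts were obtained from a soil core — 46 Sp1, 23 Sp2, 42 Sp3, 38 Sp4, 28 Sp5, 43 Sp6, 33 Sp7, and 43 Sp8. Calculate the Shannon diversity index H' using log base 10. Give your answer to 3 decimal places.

0.893

Total N = 46+23+42+38+28+43+33+43 = 296, so the proportions are 0.15541, 0.0777, 0.14189, 0.12838, 0.09459, 0.14527, 0.11149, 0.14527 (working shown to 5 dp, full precision carried).
Each pᵢ log₁₀ pᵢ term: 0.15541×(-0.80853)=-0.12565, 0.0777×(-1.10956)=-0.08622, 0.14189×(-0.84804)=-0.12033, 0.12838×(-0.89151)=-0.11445, 0.09459×(-1.02413)=-0.09688, 0.14527×(-0.83782)=-0.12171, 0.11149×(-0.95278)=-0.10622, 0.14527×(-0.83782)=-0.12171.
Sum = -0.89317, so H' = 0.893.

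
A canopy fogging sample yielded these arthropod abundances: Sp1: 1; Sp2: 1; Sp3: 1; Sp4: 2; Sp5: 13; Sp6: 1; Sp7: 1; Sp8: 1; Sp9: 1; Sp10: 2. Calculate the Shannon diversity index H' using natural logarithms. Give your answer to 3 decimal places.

1.673

Total N = 1+1+1+2+13+1+1+1+1+2 = 24, so the proportions are 0.04167, 0.04167, 0.04167, 0.08333, 0.54167, 0.04167, 0.04167, 0.04167, 0.04167, 0.08333 (working shown to 5 dp, full precision carried).
Each pᵢ ln pᵢ term: 0.04167×(-3.17805)=-0.13242, 0.04167×(-3.17805)=-0.13242, 0.04167×(-3.17805)=-0.13242, 0.08333×(-2.48491)=-0.20708, 0.54167×(-0.61310)=-0.33210, 0.04167×(-3.17805)=-0.13242, 0.04167×(-3.17805)=-0.13242, 0.04167×(-3.17805)=-0.13242, 0.04167×(-3.17805)=-0.13242, 0.08333×(-2.48491)=-0.20708.
Sum = -1.67318, so H' = 1.673.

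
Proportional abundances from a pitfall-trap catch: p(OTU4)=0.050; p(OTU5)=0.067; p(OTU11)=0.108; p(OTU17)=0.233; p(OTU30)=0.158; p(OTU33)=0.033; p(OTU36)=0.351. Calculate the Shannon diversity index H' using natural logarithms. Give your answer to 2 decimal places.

Each pᵢ ln pᵢ term (working shown to 4 dp, full precision carried): 0.05×(-2.9957)=-0.1498, 0.067×(-2.7031)=-0.1811, 0.108×(-2.2256)=-0.2404, 0.233×(-1.4567)=-0.3394, 0.158×(-1.8452)=-0.2915, 0.033×(-3.4112)=-0.1126, 0.351×(-1.0470)=-0.3675.
Sum = -1.6823, so H' = 1.68.

1.68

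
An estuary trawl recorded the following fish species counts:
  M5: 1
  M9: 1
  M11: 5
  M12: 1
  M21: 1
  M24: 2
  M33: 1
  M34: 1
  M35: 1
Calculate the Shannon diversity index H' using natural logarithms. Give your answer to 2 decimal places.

1.97

Total N = 1+1+5+1+1+2+1+1+1 = 14, so the proportions are 0.0714, 0.0714, 0.3571, 0.0714, 0.0714, 0.1429, 0.0714, 0.0714, 0.0714 (working shown to 4 dp, full precision carried).
Each pᵢ ln pᵢ term: 0.0714×(-2.6391)=-0.1885, 0.0714×(-2.6391)=-0.1885, 0.3571×(-1.0296)=-0.3677, 0.0714×(-2.6391)=-0.1885, 0.0714×(-2.6391)=-0.1885, 0.1429×(-1.9459)=-0.2780, 0.0714×(-2.6391)=-0.1885, 0.0714×(-2.6391)=-0.1885, 0.0714×(-2.6391)=-0.1885.
Sum = -1.9652, so H' = 1.97.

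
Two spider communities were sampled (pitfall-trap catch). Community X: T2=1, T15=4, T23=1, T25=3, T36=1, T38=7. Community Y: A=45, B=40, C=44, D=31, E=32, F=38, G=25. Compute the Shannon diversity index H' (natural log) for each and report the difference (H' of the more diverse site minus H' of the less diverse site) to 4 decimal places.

0.4160

Community X: N=17, proportions 0.058824, 0.235294, 0.058824, 0.176471, 0.058824, 0.411765, giving H' = 1.511897 (working shown to 6 dp, full precision carried).
Community Y: N=255, proportions 0.176471, 0.156863, 0.172549, 0.121569, 0.12549, 0.14902, 0.098039, giving H' = 1.927865.
Difference = |1.511897 − 1.927865| = 0.415968, i.e. 0.4160 to 4 decimal places.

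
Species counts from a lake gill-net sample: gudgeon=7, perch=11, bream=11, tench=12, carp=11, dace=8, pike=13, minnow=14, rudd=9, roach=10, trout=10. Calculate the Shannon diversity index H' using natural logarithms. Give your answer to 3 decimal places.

Total N = 7+11+11+12+11+8+13+14+9+10+10 = 116, so the proportions are 0.06034, 0.09483, 0.09483, 0.10345, 0.09483, 0.06897, 0.11207, 0.12069, 0.07759, 0.08621, 0.08621 (working shown to 5 dp, full precision carried).
Each pᵢ ln pᵢ term: 0.06034×(-2.80768)=-0.16943, 0.09483×(-2.35569)=-0.22338, 0.09483×(-2.35569)=-0.22338, 0.10345×(-2.26868)=-0.23469, 0.09483×(-2.35569)=-0.22338, 0.06897×(-2.67415)=-0.18442, 0.11207×(-2.18864)=-0.24528, 0.12069×(-2.11453)=-0.25520, 0.07759×(-2.55637)=-0.19834, 0.08621×(-2.45101)=-0.21129, 0.08621×(-2.45101)=-0.21129.
Sum = -2.38011, so H' = 2.380.

2.380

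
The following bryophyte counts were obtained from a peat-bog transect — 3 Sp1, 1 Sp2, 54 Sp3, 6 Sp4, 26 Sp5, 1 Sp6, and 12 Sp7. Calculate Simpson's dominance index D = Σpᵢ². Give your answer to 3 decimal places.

0.357

Total N = 3+1+54+6+26+1+12 = 103, so the proportions are 0.02913, 0.00971, 0.52427, 0.05825, 0.25243, 0.00971, 0.1165 (working shown to 5 dp, full precision carried).
D = 0.02913² + 0.00971² + 0.52427² + 0.05825² + 0.25243² + 0.00971² + 0.1165² = 0.00085 + 0.00009 + 0.27486 + 0.00339 + 0.06372 + 0.00009 + 0.01357 = 0.35658.
To 3 decimal places, D = 0.357.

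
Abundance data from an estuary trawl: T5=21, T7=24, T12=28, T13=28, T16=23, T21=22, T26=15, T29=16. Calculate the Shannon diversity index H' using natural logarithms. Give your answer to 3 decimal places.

2.058

Total N = 21+24+28+28+23+22+15+16 = 177, so the proportions are 0.11864, 0.13559, 0.15819, 0.15819, 0.12994, 0.12429, 0.08475, 0.0904 (working shown to 5 dp, full precision carried).
Each pᵢ ln pᵢ term: 0.11864×(-2.13163)=-0.25290, 0.13559×(-1.99810)=-0.27093, 0.15819×(-1.84395)=-0.29170, 0.15819×(-1.84395)=-0.29170, 0.12994×(-2.04066)=-0.26517, 0.12429×(-2.08511)=-0.25917, 0.08475×(-2.46810)=-0.20916, 0.0904×(-2.40356)=-0.21727.
Sum = -2.05800, so H' = 2.058.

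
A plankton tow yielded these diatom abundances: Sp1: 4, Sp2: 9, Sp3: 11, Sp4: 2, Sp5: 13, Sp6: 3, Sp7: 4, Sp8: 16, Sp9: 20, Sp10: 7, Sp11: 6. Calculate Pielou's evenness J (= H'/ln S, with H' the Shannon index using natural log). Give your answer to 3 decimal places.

0.916

Total N = 4+9+11+2+13+3+4+16+20+7+6 = 95, so the proportions are 0.04211, 0.09474, 0.11579, 0.02105, 0.13684, 0.03158, 0.04211, 0.16842, 0.21053, 0.07368, 0.06316 (working shown to 5 dp, full precision carried).
H' = −Σ pᵢ ln pᵢ = −((-0.13337) + (-0.22326) + (-0.24964) + (-0.08128) + (-0.27217) + (-0.10911) + (-0.13337) + (-0.30001) + (-0.32803) + (-0.19217) + (-0.17445)) = 2.19686.
With S = 11 species, ln S = 2.39790, so J = 2.19686/2.39790 = 0.91616, i.e. 0.916 to 3 decimal places.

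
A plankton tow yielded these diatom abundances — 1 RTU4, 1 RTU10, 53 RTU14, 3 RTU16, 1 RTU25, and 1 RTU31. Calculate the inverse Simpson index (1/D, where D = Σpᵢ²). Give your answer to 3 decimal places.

Total N = 1+1+53+3+1+1 = 60, so the proportions are 0.016667, 0.016667, 0.883333, 0.05, 0.016667, 0.016667 (working shown to 6 dp, full precision carried).
D = 0.016667² + 0.016667² + 0.883333² + 0.05² + 0.016667² + 0.016667² = 0.000278 + 0.000278 + 0.780278 + 0.002500 + 0.000278 + 0.000278 = 0.783889.
So 1/D = 1.27569, i.e. 1.276 to 3 decimal places.

1.276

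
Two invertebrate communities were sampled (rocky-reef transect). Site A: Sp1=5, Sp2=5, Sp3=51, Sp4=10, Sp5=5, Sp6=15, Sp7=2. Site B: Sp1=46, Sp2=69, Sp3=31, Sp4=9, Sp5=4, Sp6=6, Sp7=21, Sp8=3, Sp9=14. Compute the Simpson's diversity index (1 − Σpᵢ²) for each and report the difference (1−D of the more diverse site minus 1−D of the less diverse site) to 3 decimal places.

0.138

Site A: N=93, proportions 0.053763, 0.053763, 0.548387, 0.107527, 0.053763, 0.16129, 0.021505, giving 1−D = 0.652561 (working shown to 6 dp, full precision carried).
Site B: N=203, proportions 0.226601, 0.339901, 0.152709, 0.044335, 0.019704, 0.029557, 0.103448, 0.014778, 0.068966, giving 1−D = 0.790895.
Difference = |0.652561 − 0.790895| = 0.138334, i.e. 0.138 to 3 decimal places.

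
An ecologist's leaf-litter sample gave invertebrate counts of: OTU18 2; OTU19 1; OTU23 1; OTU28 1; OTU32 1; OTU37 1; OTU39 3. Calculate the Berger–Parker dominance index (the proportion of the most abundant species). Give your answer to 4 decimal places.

0.3000

Total N = 2+1+1+1+1+1+3 = 10, so the proportions are 0.2, 0.1, 0.1, 0.1, 0.1, 0.1, 0.3 (working shown to 6 dp, full precision carried).
The largest proportion is 0.3, i.e. d = 0.3000 to 4 decimal places.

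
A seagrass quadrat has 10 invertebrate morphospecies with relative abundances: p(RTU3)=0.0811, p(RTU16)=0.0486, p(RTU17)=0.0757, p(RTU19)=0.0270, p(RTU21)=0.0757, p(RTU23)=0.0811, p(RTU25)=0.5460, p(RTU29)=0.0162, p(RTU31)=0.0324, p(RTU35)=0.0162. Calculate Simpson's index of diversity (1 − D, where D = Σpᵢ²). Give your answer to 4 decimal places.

0.6726

D = 0.0811² + 0.0486² + 0.0757² + 0.027² + 0.0757² + 0.0811² + 0.546² + 0.0162² + 0.0324² + 0.0162² = 0.006577 + 0.002362 + 0.005730 + 0.000729 + 0.005730 + 0.006577 + 0.298116 + 0.000262 + 0.001050 + 0.000262 = 0.327397 (working shown to 6 dp, full precision carried).
So 1 − D = 0.672603, i.e. 0.6726 to 4 decimal places.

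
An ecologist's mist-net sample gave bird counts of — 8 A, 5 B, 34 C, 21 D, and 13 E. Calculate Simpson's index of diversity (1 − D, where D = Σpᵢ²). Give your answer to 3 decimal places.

0.717

Total N = 8+5+34+21+13 = 81, so the proportions are 0.09877, 0.06173, 0.41975, 0.25926, 0.16049 (working shown to 5 dp, full precision carried).
D = 0.09877² + 0.06173² + 0.41975² + 0.25926² + 0.16049² = 0.00975 + 0.00381 + 0.17619 + 0.06722 + 0.02576 = 0.28273.
So 1 − D = 0.71727, i.e. 0.717 to 3 decimal places.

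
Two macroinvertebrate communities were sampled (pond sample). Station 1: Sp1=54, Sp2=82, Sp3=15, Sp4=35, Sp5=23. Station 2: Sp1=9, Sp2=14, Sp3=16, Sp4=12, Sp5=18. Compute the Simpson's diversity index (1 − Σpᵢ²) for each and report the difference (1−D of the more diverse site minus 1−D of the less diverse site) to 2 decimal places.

Station 1: N=209, proportions 0.25837, 0.39234, 0.07177, 0.16746, 0.11005, giving 1−D = 0.73400 (working shown to 5 dp, full precision carried).
Station 2: N=69, proportions 0.13043, 0.2029, 0.23188, 0.17391, 0.26087, giving 1−D = 0.78975.
Difference = |0.73400 − 0.78975| = 0.05575, i.e. 0.06 to 2 decimal places.

0.06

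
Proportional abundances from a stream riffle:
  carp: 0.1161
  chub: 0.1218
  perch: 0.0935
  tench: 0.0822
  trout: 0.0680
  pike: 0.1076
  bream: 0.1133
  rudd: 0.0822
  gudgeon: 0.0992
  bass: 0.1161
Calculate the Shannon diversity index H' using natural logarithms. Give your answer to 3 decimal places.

2.287

Each pᵢ ln pᵢ term (working shown to 5 dp, full precision carried): 0.1161×(-2.15330)=-0.25000, 0.1218×(-2.10537)=-0.25643, 0.0935×(-2.36979)=-0.22158, 0.0822×(-2.49860)=-0.20538, 0.068×(-2.68825)=-0.18280, 0.1076×(-2.22933)=-0.23988, 0.1133×(-2.17772)=-0.24674, 0.0822×(-2.49860)=-0.20538, 0.0992×(-2.31062)=-0.22921, 0.1161×(-2.15330)=-0.25000.
Sum = -2.28740, so H' = 2.287.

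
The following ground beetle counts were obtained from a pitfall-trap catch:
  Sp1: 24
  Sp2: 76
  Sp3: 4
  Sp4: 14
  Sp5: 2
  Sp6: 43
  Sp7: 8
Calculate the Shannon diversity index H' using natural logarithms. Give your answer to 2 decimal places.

Total N = 24+76+4+14+2+43+8 = 171, so the proportions are 0.1404, 0.4444, 0.0234, 0.0819, 0.0117, 0.2515, 0.0468 (working shown to 4 dp, full precision carried).
Each pᵢ ln pᵢ term: 0.1404×(-1.9636)=-0.2756, 0.4444×(-0.8109)=-0.3604, 0.0234×(-3.7554)=-0.0878, 0.0819×(-2.5026)=-0.2049, 0.0117×(-4.4485)=-0.0520, 0.2515×(-1.3805)=-0.3471, 0.0468×(-3.0622)=-0.1433.
Sum = -1.4712, so H' = 1.47.

1.47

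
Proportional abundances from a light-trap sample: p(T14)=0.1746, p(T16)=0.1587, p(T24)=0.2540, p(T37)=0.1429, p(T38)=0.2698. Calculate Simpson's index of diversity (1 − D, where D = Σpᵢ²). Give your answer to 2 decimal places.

D = 0.1746² + 0.1587² + 0.254² + 0.1429² + 0.2698² = 0.0305 + 0.0252 + 0.0645 + 0.0204 + 0.0728 = 0.2134 (working shown to 4 dp, full precision carried).
So 1 − D = 0.7866, i.e. 0.79 to 2 decimal places.

0.79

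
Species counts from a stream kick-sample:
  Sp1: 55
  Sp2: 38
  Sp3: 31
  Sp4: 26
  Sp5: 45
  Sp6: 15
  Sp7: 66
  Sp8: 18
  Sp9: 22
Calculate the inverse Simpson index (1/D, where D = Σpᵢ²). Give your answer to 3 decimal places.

Total N = 55+38+31+26+45+15+66+18+22 = 316, so the proportions are 0.1740506, 0.1202532, 0.0981013, 0.0822785, 0.1424051, 0.0474684, 0.2088608, 0.056962, 0.0696203 (working shown to 7 dp, full precision carried).
D = 0.1740506² + 0.1202532² + 0.0981013² + 0.0822785² + 0.1424051² + 0.0474684² + 0.2088608² + 0.056962² + 0.0696203² = 0.0302936 + 0.0144608 + 0.0096239 + 0.0067697 + 0.0202792 + 0.0022532 + 0.0436228 + 0.0032447 + 0.0048470 = 0.1353950.
So 1/D = 7.38580, i.e. 7.386 to 3 decimal places.

7.386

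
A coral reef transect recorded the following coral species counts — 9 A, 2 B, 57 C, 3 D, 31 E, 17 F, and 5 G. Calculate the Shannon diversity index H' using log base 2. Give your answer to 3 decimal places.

Total N = 9+2+57+3+31+17+5 = 124, so the proportions are 0.07258, 0.01613, 0.45968, 0.02419, 0.25, 0.1371, 0.04032 (working shown to 5 dp, full precision carried).
Each pᵢ log₂ pᵢ term: 0.07258×(-3.78427)=-0.27466, 0.01613×(-5.95420)=-0.09604, 0.45968×(-1.12131)=-0.51544, 0.02419×(-5.36923)=-0.12990, 0.25×(-2.00000)=-0.50000, 0.1371×(-2.86673)=-0.39302, 0.04032×(-4.63227)=-0.18679.
Sum = -2.09585, so H' = 2.096.

2.096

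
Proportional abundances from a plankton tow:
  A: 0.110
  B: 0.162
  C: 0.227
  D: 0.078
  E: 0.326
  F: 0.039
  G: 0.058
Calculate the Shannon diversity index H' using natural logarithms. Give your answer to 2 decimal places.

1.73

Each pᵢ ln pᵢ term (working shown to 4 dp, full precision carried): 0.11×(-2.2073)=-0.2428, 0.162×(-1.8202)=-0.2949, 0.227×(-1.4828)=-0.3366, 0.078×(-2.5510)=-0.1990, 0.326×(-1.1209)=-0.3654, 0.039×(-3.2442)=-0.1265, 0.058×(-2.8473)=-0.1651.
Sum = -1.7303, so H' = 1.73.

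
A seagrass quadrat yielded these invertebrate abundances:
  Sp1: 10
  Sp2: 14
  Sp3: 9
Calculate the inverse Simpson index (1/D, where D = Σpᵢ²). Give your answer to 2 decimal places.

Total N = 10+14+9 = 33, so the proportions are 0.30303, 0.42424, 0.27273 (working shown to 5 dp, full precision carried).
D = 0.30303² + 0.42424² + 0.27273² = 0.09183 + 0.17998 + 0.07438 = 0.34619.
So 1/D = 2.8886, i.e. 2.89 to 2 decimal places.

2.89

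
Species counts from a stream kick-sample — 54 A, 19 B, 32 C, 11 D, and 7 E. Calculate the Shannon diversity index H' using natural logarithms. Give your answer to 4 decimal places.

Total N = 54+19+32+11+7 = 123, so the proportions are 0.439024, 0.154472, 0.260163, 0.089431, 0.056911 (working shown to 6 dp, full precision carried).
Each pᵢ ln pᵢ term: 0.439024×(-0.823200)=-0.361405, 0.154472×(-1.867745)=-0.288514, 0.260163×(-1.346448)=-0.350296, 0.089431×(-2.414289)=-0.215912, 0.056911×(-2.866274)=-0.163121.
Sum = -1.379247, so H' = 1.3792.

1.3792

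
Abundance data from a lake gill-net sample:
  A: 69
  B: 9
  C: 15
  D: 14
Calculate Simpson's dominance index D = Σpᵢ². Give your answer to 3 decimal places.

0.460

Total N = 69+9+15+14 = 107, so the proportions are 0.64486, 0.08411, 0.14019, 0.13084 (working shown to 5 dp, full precision carried).
D = 0.64486² + 0.08411² + 0.14019² + 0.13084² = 0.41584 + 0.00707 + 0.01965 + 0.01712 = 0.45969.
To 3 decimal places, D = 0.460.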